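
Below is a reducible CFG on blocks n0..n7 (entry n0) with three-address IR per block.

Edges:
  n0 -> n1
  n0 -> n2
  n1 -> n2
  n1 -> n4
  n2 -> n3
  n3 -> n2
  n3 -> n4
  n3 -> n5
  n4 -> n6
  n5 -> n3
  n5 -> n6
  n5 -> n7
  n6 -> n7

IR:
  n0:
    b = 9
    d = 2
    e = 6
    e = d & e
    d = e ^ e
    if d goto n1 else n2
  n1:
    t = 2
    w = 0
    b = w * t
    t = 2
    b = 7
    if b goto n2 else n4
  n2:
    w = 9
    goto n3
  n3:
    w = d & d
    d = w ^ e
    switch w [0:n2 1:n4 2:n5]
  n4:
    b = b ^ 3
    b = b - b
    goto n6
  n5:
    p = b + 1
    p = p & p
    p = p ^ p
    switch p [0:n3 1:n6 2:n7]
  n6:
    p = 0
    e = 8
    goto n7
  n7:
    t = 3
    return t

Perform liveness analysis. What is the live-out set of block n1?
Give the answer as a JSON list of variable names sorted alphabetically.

Block summaries:
  n0: {b,d,e} / ∅
  n1: {b,t,w} / ∅
  n2: {w} / ∅
  n3: {d,w} / {d,e}
  n4: {b} / {b}
  n5: {p} / {b}
  n6: {e,p} / ∅
  n7: {t} / ∅

Liveness:
  live n0: ∅→{b,d,e}
  live n1: {d,e}→{b,d,e}
  live n2: {b,d,e}→{b,d,e}
  live n3: {b,d,e}→{b,d,e}
  live n4: {b}→∅
  live n5: {b,d,e}→{b,d,e}
  live n6: ∅→∅
  live n7: ∅→∅

live-out(n1) = ["b", "d", "e"]

Answer: ["b", "d", "e"]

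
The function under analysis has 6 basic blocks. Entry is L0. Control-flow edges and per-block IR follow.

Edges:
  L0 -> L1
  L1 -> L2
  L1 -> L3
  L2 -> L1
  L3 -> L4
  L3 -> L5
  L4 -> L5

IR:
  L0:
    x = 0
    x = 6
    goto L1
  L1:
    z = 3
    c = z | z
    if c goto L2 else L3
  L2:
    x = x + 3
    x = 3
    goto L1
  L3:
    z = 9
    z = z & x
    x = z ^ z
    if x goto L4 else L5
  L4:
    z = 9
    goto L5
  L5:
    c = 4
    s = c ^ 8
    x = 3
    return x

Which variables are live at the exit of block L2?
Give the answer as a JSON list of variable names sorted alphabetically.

Block summaries:
  L0 def {x} use ∅
  L1 def {c,z} use ∅
  L2 def {x} use {x}
  L3 def {x,z} use {x}
  L4 def {z} use ∅
  L5 def {c,s,x} use ∅

Backward fixpoint:
  live L0: ∅→{x}
  live L1: {x}→{x}
  live L2: {x}→{x}
  live L3: {x}→∅
  live L4: ∅→∅
  live L5: ∅→∅

live-out(L2) = ["x"]

Answer: ["x"]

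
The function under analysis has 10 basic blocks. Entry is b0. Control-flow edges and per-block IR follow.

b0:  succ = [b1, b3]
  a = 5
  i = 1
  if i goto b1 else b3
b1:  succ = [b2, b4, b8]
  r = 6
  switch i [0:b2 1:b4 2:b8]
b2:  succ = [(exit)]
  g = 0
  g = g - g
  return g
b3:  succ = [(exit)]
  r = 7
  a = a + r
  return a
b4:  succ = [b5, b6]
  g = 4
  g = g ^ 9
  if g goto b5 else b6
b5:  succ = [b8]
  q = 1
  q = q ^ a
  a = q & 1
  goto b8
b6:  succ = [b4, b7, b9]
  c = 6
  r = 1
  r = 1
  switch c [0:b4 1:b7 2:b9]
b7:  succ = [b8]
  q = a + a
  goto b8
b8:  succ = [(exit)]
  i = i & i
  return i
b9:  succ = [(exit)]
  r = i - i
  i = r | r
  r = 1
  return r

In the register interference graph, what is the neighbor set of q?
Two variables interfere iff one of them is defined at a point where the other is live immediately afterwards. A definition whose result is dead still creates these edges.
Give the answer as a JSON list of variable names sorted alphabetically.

Answer: ["a", "i"]

Working:
def/use:
  b0: {a,i} / ∅
  b1: {r} / {i}
  b2: {g} / ∅
  b3: {a,r} / {a}
  b4: {g} / ∅
  b5: {a,q} / {a}
  b6: {c,r} / ∅
  b7: {q} / {a}
  b8: {i} / {i}
  b9: {i,r} / {i}

Backward fixpoint:
  live b0: ∅→{a,i}
  live b1: {a,i}→{a,i}
  live b2: ∅→∅
  live b3: {a}→∅
  live b4: {a,i}→{a,i}
  live b5: {a,i}→{i}
  live b6: {a,i}→{a,i}
  live b7: {a,i}→{i}
  live b8: {i}→∅
  live b9: {i}→∅

Conflict graph:
  a — {c,g,i,q,r}
  c — {a,i,r}
  g — {a,i}
  i — {a,c,g,q,r}
  q — {a,i}
  r — {a,c,i}

N(q) = ["a", "i"]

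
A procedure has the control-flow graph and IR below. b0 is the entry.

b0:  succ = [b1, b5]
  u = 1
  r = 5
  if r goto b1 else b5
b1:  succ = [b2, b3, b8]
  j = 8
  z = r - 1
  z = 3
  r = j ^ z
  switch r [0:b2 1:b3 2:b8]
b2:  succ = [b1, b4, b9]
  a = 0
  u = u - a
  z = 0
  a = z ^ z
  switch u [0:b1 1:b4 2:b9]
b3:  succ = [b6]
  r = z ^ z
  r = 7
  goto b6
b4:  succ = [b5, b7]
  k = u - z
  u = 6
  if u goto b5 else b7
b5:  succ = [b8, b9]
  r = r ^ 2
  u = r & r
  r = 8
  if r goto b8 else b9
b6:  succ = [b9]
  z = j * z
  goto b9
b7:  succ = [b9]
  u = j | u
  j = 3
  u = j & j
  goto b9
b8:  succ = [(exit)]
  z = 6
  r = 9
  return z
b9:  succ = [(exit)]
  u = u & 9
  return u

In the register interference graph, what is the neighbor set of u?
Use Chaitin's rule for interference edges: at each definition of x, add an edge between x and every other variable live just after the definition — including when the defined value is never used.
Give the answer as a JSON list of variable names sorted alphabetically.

Answer: ["a", "j", "r", "z"]

Analysis:
Per-block:
  b0: def={r,u} ue=∅
  b1: def={j,r,z} ue={r}
  b2: def={a,u,z} ue={u}
  b3: def={r} ue={z}
  b4: def={k,u} ue={u,z}
  b5: def={r,u} ue={r}
  b6: def={z} ue={j,z}
  b7: def={j,u} ue={j,u}
  b8: def={r,z} ue=∅
  b9: def={u} ue={u}

Backward fixpoint:
  b0: in=∅ out={r,u}
  b1: in={r,u} out={j,r,u,z}
  b2: in={j,r,u} out={j,r,u,z}
  b3: in={j,u,z} out={j,u,z}
  b4: in={j,r,u,z} out={j,r,u}
  b5: in={r} out={u}
  b6: in={j,u,z} out={u}
  b7: in={j,u} out={u}
  b8: in=∅ out=∅
  b9: in={u} out=∅

Interfere edges:
  a — {j,r,u,z}
  j — {a,k,r,u,z}
  k — {j,r}
  r — {a,j,k,u,z}
  u — {a,j,r,z}
  z — {a,j,r,u}

N(u) = ["a", "j", "r", "z"]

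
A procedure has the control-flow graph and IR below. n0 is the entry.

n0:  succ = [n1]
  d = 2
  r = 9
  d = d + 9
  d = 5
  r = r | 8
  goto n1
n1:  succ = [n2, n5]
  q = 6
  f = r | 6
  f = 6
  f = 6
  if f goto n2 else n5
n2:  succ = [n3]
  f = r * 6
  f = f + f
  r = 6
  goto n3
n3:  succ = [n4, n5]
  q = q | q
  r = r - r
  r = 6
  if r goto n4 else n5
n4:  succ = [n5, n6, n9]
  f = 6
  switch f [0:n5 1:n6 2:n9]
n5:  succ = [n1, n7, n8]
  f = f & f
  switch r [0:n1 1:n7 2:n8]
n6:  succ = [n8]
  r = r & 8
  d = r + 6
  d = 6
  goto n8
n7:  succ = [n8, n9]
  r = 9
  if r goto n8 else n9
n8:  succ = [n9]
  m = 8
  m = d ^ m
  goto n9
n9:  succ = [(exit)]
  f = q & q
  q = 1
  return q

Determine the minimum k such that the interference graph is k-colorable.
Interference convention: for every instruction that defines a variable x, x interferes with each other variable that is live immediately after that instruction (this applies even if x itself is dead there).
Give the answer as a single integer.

Answer: 4

Analysis:
Block summaries:
  n0 def {d,r} use ∅
  n1 def {f,q} use {r}
  n2 def {f,r} use {r}
  n3 def {q,r} use {q,r}
  n4 def {f} use ∅
  n5 def {f} use {f,r}
  n6 def {d,r} use {r}
  n7 def {r} use ∅
  n8 def {m} use {d}
  n9 def {f,q} use {q}

Liveness:
  live n0: ∅→{d,r}
  live n1: {d,r}→{d,f,q,r}
  live n2: {d,q,r}→{d,f,q,r}
  live n3: {d,f,q,r}→{d,f,q,r}
  live n4: {d,q,r}→{d,f,q,r}
  live n5: {d,f,q,r}→{d,q,r}
  live n6: {q,r}→{d,q}
  live n7: {d,q}→{d,q}
  live n8: {d,q}→{q}
  live n9: {q}→∅

Interference:
  d — {f,m,q,r}
  f — {d,q,r}
  m — {d,q}
  q — {d,f,m,r}
  r — {d,f,q}

Colouring:
  clique {d,f,q,r} ⇒ need ≥ 4
  assign d→r0 f→r2 m→r2 q→r1 r→r3 — no edge inside a register ⇒ χ ≤ 4
  χ = 4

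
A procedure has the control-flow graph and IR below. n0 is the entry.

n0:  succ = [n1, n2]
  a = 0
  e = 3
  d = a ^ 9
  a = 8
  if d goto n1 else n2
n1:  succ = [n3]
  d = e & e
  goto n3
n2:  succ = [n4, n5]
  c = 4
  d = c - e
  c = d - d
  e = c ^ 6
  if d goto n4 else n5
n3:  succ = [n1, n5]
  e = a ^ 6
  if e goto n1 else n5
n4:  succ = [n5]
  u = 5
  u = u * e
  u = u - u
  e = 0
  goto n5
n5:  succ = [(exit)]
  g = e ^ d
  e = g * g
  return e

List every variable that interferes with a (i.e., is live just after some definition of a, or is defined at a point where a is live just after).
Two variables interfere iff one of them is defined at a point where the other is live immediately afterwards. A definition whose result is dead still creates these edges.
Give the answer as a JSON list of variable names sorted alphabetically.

Per-block:
  n0: def={a,d,e} ue=∅
  n1: def={d} ue={e}
  n2: def={c,d,e} ue={e}
  n3: def={e} ue={a}
  n4: def={e,u} ue={e}
  n5: def={e,g} ue={d,e}

Liveness:
  n0 li=∅ lo={a,e}
  n1 li={a,e} lo={a,d}
  n2 li={e} lo={d,e}
  n3 li={a,d} lo={a,d,e}
  n4 li={d,e} lo={d,e}
  n5 li={d,e} lo=∅

Conflict graph:
  a — {d,e}
  c — {d,e}
  d — {a,c,e,u}
  e — {a,c,d,u}
  g — ∅
  u — {d,e}

N(a) = ["d", "e"]

Answer: ["d", "e"]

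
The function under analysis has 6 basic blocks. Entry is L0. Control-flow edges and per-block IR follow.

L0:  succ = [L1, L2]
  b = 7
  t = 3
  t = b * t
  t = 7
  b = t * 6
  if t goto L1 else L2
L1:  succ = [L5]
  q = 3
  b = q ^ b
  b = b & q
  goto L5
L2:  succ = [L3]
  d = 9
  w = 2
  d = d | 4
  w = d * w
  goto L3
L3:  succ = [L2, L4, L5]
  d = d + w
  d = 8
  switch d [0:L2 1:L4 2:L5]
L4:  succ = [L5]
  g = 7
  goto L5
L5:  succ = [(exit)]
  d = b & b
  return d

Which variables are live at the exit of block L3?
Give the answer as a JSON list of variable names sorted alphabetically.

Answer: ["b"]

Working:
Per-block:
  L0: def={b,t} ue=∅
  L1: def={b,q} ue={b}
  L2: def={d,w} ue=∅
  L3: def={d} ue={d,w}
  L4: def={g} ue=∅
  L5: def={d} ue={b}

Liveness:
  L0: in=∅ out={b}
  L1: in={b} out={b}
  L2: in={b} out={b,d,w}
  L3: in={b,d,w} out={b}
  L4: in={b} out={b}
  L5: in={b} out=∅

live-out(L3) = ["b"]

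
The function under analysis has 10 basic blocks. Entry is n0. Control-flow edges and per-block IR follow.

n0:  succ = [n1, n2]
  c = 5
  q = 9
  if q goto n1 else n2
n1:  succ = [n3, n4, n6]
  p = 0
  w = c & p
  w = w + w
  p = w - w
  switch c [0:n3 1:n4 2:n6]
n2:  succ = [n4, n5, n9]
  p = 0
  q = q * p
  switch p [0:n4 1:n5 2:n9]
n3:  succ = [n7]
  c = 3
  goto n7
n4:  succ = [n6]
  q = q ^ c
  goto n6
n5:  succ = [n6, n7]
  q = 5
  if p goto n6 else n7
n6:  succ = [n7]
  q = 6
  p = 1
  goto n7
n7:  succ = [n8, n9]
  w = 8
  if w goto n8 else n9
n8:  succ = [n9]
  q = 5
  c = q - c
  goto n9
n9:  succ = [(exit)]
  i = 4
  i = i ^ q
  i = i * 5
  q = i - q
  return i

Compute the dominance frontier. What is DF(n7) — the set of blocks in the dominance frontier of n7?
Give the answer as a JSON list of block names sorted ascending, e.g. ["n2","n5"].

idom tree: n1←n0 n2←n0 n3←n1 n4←n0 n5←n2 n6←n0 n7←n0 n8←n7 n9←n0
Dom at joins:
  n4: preds {n1,n2}: {n0,n1} ∩ {n0,n2} = {n0}; idom=n0
  n6: preds {n1,n4,n5}: {n0,n1} ∩ {n0,n4} ∩ {n0,n2,n5} = {n0}; idom=n0
  n7: preds {n3,n5,n6}: {n0,n1,n3} ∩ {n0,n2,n5} ∩ {n0,n6} = {n0}; idom=n0
  n9: preds {n2,n7,n8}: {n0,n2} ∩ {n0,n7} ∩ {n0,n7,n8} = {n0}; idom=n0

DF walk-up:
  n4←n1: walk n1 to n0
  n4←n2: walk n2 to n0
  n6←n1: walk n1 to n0
  n6←n4: walk n4 to n0
  n6←n5: walk n5→n2 to n0
  n7←n3: walk n3→n1 to n0
  n7←n5: walk n5→n2 to n0
  n7←n6: walk n6 to n0
  n9←n2: walk n2 to n0
  n9←n7: walk n7 to n0
  n9←n8: walk n8→n7 to n0
  DF(n0)=∅
  DF(n1)={n4,n6,n7}
  DF(n2)={n4,n6,n7,n9}
  DF(n3)={n7}
  DF(n4)={n6}
  DF(n5)={n6,n7}
  DF(n6)={n7}
  DF(n7)={n9}
  DF(n8)={n9}
  DF(n9)=∅

DF(n7) = ["n9"]

Answer: ["n9"]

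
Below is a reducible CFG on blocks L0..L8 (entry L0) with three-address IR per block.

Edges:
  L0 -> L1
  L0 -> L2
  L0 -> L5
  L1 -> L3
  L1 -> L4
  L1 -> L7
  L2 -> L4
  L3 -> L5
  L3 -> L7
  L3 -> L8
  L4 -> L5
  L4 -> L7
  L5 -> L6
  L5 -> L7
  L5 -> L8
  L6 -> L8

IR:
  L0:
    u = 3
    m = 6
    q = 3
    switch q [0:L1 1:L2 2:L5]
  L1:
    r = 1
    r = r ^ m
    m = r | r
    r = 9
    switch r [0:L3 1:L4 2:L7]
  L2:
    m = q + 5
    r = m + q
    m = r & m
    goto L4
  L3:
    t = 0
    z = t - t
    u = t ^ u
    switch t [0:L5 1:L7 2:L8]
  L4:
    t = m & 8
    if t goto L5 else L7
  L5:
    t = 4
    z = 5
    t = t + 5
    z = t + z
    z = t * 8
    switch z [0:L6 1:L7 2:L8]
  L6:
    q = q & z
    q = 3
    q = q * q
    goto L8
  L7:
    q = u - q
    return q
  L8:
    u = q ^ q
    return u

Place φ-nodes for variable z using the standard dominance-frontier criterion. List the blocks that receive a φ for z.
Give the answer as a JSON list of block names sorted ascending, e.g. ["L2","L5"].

idom tree: L1←L0 L2←L0 L3←L1 L4←L0 L5←L0 L6←L5 L7←L0 L8←L0
Dom∩ at merges:
  L4: preds {L1,L2}: {L0,L1} ∩ {L0,L2} = {L0}; idom=L0
  L5: preds {L0,L3,L4}: {L0} ∩ {L0,L1,L3} ∩ {L0,L4} = {L0}; idom=L0
  L7: preds {L1,L3,L4,L5}: {L0,L1} ∩ {L0,L1,L3} ∩ {L0,L4} ∩ {L0,L5} = {L0}; idom=L0
  L8: preds {L3,L5,L6}: {L0,L1,L3} ∩ {L0,L5} ∩ {L0,L5,L6} = {L0}; idom=L0

DF walk-up:
  join L4 pred L1: L1 stop@L0
  join L4 pred L2: L2 stop@L0
  join L5 pred L0: · stop@L0
  join L5 pred L3: L3→L1 stop@L0
  join L5 pred L4: L4 stop@L0
  join L7 pred L1: L1 stop@L0
  join L7 pred L3: L3→L1 stop@L0
  join L7 pred L4: L4 stop@L0
  join L7 pred L5: L5 stop@L0
  join L8 pred L3: L3→L1 stop@L0
  join L8 pred L5: L5 stop@L0
  join L8 pred L6: L6→L5 stop@L0
  L0: DF=∅
  L1: DF={L4,L5,L7,L8}
  L2: DF={L4}
  L3: DF={L5,L7,L8}
  L4: DF={L5,L7}
  L5: DF={L7,L8}
  L6: DF={L8}
  L7: DF=∅
  L8: DF=∅

φ for z: defs {L3,L5}
  DF⁺ = {L5,L7,L8}

Answer: ["L5", "L7", "L8"]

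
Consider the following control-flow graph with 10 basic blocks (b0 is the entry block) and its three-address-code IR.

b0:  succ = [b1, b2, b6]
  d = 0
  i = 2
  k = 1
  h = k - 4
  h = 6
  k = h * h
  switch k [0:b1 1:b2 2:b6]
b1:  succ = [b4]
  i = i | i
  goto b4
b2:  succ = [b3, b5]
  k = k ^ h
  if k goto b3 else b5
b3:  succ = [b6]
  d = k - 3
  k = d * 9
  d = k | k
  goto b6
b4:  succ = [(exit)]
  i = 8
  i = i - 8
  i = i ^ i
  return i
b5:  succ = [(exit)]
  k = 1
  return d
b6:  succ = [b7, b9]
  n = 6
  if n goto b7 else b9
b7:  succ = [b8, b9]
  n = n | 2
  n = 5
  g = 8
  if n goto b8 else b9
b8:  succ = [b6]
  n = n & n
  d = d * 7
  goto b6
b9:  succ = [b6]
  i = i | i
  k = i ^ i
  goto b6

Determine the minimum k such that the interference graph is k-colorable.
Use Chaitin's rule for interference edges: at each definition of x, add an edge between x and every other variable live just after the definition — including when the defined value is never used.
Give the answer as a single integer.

Per-block:
  b0: def={d,h,i,k} ue=∅
  b1: def={i} ue={i}
  b2: def={k} ue={h,k}
  b3: def={d,k} ue={k}
  b4: def={i} ue=∅
  b5: def={k} ue={d}
  b6: def={n} ue=∅
  b7: def={g,n} ue={n}
  b8: def={d,n} ue={d,n}
  b9: def={i,k} ue={i}

Live sets:
  live b0: ∅→{d,h,i,k}
  live b1: {i}→∅
  live b2: {d,h,i,k}→{d,i,k}
  live b3: {i,k}→{d,i}
  live b4: ∅→∅
  live b5: {d}→∅
  live b6: {d,i}→{d,i,n}
  live b7: {d,i,n}→{d,i,n}
  live b8: {d,i,n}→{d,i}
  live b9: {d,i}→{d,i}

Interference:
  d↔{g,h,i,k,n}
  g↔{d,i,n}
  h↔{d,i,k}
  i↔{d,g,h,k,n}
  k↔{d,h,i}
  n↔{d,g,i}

Colouring:
  {d,g,i,n} pairwise interfere (4-clique) ⇒ χ ≥ 4
  4-colouring: r0={d}  r1={i}  r2={g,h}  r3={k,n}
  χ = 4

Answer: 4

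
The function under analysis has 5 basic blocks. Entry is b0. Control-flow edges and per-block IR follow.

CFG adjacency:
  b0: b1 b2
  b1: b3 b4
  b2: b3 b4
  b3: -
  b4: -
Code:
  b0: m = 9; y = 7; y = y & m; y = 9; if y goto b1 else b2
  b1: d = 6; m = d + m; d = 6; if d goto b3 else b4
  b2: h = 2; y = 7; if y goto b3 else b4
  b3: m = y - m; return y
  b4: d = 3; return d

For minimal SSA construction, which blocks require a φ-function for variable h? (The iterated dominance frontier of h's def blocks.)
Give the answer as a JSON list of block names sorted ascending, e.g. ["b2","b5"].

Answer: ["b3", "b4"]

Derivation:
idom tree: b1←b0 b2←b0 b3←b0 b4←b0
Dom∩ at merges:
  b3: preds {b1,b2}: {b0,b1} ∩ {b0,b2} = {b0}; idom=b0
  b4: preds {b1,b2}: {b0,b1} ∩ {b0,b2} = {b0}; idom=b0

DF walk-up:
  join b3 pred b1: b1 stop@b0
  join b3 pred b2: b2 stop@b0
  join b4 pred b1: b1 stop@b0
  join b4 pred b2: b2 stop@b0
  b0 → ∅
  b1 → {b3,b4}
  b2 → {b3,b4}
  b3 → ∅
  b4 → ∅

φ for h: defs {b2}
  DF⁺ = {b3,b4}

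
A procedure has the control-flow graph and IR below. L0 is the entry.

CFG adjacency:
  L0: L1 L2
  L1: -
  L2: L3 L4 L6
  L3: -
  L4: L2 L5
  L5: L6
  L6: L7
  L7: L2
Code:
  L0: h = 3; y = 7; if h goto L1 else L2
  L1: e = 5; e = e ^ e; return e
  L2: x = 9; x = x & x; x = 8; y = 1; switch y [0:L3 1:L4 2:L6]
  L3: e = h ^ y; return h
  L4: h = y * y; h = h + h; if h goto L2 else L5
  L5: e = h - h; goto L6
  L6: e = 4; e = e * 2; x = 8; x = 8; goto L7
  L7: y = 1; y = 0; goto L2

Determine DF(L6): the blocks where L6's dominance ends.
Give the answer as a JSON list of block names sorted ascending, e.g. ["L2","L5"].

Answer: ["L2"]

Derivation:
idom tree: L1←L0 L2←L0 L3←L2 L4←L2 L5←L4 L6←L2 L7←L6
Join-block Dom:
  L2: preds {L0,L4,L7}: {L0} ∩ {L0,L2,L4} ∩ {L0,L2,L6,L7} = {L0}; idom=L0
  L6: preds {L2,L5}: {L0,L2} ∩ {L0,L2,L4,L5} = {L0,L2}; idom=L2

DF walk-up:
  join L2 pred L0: · stop@L0
  join L2 pred L4: L4→L2 stop@L0
  join L2 pred L7: L7→L6→L2 stop@L0
  join L6 pred L2: · stop@L2
  join L6 pred L5: L5→L4 stop@L2
  L0: DF=∅
  L1: DF=∅
  L2: DF={L2}
  L3: DF=∅
  L4: DF={L2,L6}
  L5: DF={L6}
  L6: DF={L2}
  L7: DF={L2}

DF(L6) = ["L2"]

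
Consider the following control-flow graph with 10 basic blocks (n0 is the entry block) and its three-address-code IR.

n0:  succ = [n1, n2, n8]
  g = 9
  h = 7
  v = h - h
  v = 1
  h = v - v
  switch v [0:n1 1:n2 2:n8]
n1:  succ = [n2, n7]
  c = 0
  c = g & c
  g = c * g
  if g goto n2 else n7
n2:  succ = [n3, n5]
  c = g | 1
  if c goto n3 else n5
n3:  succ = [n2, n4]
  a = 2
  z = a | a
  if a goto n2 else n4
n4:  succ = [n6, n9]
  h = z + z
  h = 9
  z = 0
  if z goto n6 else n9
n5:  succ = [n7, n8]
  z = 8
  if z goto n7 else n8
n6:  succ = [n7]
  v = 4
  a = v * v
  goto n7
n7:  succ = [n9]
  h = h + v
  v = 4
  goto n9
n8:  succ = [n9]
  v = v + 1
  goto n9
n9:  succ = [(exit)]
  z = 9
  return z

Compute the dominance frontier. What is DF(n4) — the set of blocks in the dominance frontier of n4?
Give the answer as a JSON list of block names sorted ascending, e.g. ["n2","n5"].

Answer: ["n7", "n9"]

Derivation:
idom tree: n1←n0 n2←n0 n3←n2 n4←n3 n5←n2 n6←n4 n7←n0 n8←n0 n9←n0
Dom∩ at merges:
  n2: preds {n0,n1,n3}: {n0} ∩ {n0,n1} ∩ {n0,n2,n3} = {n0}; idom=n0
  n7: preds {n1,n5,n6}: {n0,n1} ∩ {n0,n2,n5} ∩ {n0,n2,n3,n4,n6} = {n0}; idom=n0
  n8: preds {n0,n5}: {n0} ∩ {n0,n2,n5} = {n0}; idom=n0
  n9: preds {n4,n7,n8}: {n0,n2,n3,n4} ∩ {n0,n7} ∩ {n0,n8} = {n0}; idom=n0

DF derivation:
  join n2 pred n0: · stop@n0
  join n2 pred n1: n1 stop@n0
  join n2 pred n3: n3→n2 stop@n0
  join n7 pred n1: n1 stop@n0
  join n7 pred n5: n5→n2 stop@n0
  join n7 pred n6: n6→n4→n3→n2 stop@n0
  join n8 pred n0: · stop@n0
  join n8 pred n5: n5→n2 stop@n0
  join n9 pred n4: n4→n3→n2 stop@n0
  join n9 pred n7: n7 stop@n0
  join n9 pred n8: n8 stop@n0
  n0 → ∅
  n1 → {n2,n7}
  n2 → {n2,n7,n8,n9}
  n3 → {n2,n7,n9}
  n4 → {n7,n9}
  n5 → {n7,n8}
  n6 → {n7}
  n7 → {n9}
  n8 → {n9}
  n9 → ∅

DF(n4) = ["n7", "n9"]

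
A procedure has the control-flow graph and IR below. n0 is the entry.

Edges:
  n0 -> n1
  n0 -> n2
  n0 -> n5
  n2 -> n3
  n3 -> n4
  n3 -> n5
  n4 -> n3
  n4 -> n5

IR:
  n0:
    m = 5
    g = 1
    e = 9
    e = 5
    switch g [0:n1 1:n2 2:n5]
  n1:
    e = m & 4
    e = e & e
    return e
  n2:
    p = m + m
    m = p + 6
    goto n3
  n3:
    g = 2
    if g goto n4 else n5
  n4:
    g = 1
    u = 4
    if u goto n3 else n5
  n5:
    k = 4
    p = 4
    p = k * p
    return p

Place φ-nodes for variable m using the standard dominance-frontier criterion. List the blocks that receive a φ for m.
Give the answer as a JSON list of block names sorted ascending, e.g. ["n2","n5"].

idom tree: n1←n0 n2←n0 n3←n2 n4←n3 n5←n0
Dom∩ at merges:
  n3: preds {n2,n4}: {n0,n2} ∩ {n0,n2,n3,n4} = {n0,n2}; idom=n2
  n5: preds {n0,n3,n4}: {n0} ∩ {n0,n2,n3} ∩ {n0,n2,n3,n4} = {n0}; idom=n0

DF derivation:
  n3←n2: walk · to n2
  n3←n4: walk n4→n3 to n2
  n5←n0: walk · to n0
  n5←n3: walk n3→n2 to n0
  n5←n4: walk n4→n3→n2 to n0
  n0: DF=∅
  n1: DF=∅
  n2: DF={n5}
  n3: DF={n3,n5}
  n4: DF={n3,n5}
  n5: DF=∅

φ for m: defs {n0,n2}
  DF⁺ = {n5}

Answer: ["n5"]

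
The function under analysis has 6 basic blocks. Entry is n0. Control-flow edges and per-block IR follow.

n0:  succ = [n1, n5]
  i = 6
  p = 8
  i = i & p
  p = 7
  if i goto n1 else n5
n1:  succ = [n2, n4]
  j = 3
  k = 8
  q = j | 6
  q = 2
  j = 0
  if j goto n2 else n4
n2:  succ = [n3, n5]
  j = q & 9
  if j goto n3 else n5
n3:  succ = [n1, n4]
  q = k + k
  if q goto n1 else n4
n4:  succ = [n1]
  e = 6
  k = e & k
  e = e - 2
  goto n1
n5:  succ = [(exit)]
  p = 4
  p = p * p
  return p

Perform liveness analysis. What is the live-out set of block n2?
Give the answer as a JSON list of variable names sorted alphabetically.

Answer: ["k"]

Derivation:
Block summaries:
  n0 def {i,p} use ∅
  n1 def {j,k,q} use ∅
  n2 def {j} use {q}
  n3 def {q} use {k}
  n4 def {e,k} use {k}
  n5 def {p} use ∅

Live sets:
  n0: in=∅ out=∅
  n1: in=∅ out={k,q}
  n2: in={k,q} out={k}
  n3: in={k} out={k}
  n4: in={k} out=∅
  n5: in=∅ out=∅

live-out(n2) = ["k"]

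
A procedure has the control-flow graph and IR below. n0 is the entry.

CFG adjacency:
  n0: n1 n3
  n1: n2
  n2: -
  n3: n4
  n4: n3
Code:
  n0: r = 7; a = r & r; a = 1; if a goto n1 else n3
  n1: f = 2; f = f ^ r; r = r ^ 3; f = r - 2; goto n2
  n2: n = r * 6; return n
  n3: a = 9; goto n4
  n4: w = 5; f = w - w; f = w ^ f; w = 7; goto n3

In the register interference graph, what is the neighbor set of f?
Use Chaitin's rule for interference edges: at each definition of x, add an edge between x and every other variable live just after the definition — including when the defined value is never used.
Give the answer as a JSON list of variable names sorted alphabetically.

Block summaries:
  n0 def {a,r} use ∅
  n1 def {f,r} use {r}
  n2 def {n} use {r}
  n3 def {a} use ∅
  n4 def {f,w} use ∅

Liveness:
  live n0: ∅→{r}
  live n1: {r}→{r}
  live n2: {r}→∅
  live n3: ∅→∅
  live n4: ∅→∅

Conflict graph:
  a — {r}
  f — {r,w}
  n — ∅
  r — {a,f}
  w — {f}

N(f) = ["r", "w"]

Answer: ["r", "w"]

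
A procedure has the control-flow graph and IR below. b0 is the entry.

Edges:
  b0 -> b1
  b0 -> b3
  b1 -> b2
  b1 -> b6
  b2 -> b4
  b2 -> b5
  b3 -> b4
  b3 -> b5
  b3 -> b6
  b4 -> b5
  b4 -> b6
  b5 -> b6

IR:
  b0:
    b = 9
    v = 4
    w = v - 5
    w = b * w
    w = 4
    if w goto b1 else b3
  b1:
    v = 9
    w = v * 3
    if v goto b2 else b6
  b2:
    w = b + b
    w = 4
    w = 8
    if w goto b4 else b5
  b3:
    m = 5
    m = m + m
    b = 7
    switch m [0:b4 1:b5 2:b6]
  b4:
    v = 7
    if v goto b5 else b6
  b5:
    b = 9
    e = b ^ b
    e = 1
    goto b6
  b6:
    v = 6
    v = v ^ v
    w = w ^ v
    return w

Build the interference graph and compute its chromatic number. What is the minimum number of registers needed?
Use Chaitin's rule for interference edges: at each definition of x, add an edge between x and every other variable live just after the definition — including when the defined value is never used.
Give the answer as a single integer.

Block summaries:
  b0 def {b,v,w} use ∅
  b1 def {v,w} use ∅
  b2 def {w} use {b}
  b3 def {b,m} use ∅
  b4 def {v} use ∅
  b5 def {b,e} use ∅
  b6 def {v,w} use {w}

Backward fixpoint:
  live b0: ∅→{b,w}
  live b1: {b}→{b,w}
  live b2: {b}→{w}
  live b3: {w}→{w}
  live b4: {w}→{w}
  live b5: {w}→{w}
  live b6: {w}→∅

Conflict graph:
  b — {m,v,w}
  e — {w}
  m — {b,w}
  v — {b,w}
  w — {b,e,m,v}

Registers:
  {b,m,w} pairwise interfere (3-clique) ⇒ χ ≥ 3
  3-colouring: R0={w}  R1={b,e}  R2={m,v}
  χ = 3

Answer: 3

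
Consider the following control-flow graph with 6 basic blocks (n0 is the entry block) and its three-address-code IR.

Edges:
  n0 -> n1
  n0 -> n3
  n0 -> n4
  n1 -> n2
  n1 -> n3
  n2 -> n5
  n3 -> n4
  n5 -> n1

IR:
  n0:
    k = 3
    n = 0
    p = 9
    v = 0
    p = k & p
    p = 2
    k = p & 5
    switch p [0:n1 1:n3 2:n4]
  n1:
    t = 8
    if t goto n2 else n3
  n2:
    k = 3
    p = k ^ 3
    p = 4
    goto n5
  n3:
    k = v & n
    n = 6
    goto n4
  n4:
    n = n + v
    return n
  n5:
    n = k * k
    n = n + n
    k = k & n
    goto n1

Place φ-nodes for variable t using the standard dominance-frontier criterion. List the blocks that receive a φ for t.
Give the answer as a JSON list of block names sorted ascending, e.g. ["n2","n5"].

Answer: ["n1", "n3", "n4"]

Working:
idom tree: n1←n0 n2←n1 n3←n0 n4←n0 n5←n2
Dom∩ at merges:
  n1: preds {n0,n5}: {n0} ∩ {n0,n1,n2,n5} = {n0}; idom=n0
  n3: preds {n0,n1}: {n0} ∩ {n0,n1} = {n0}; idom=n0
  n4: preds {n0,n3}: {n0} ∩ {n0,n3} = {n0}; idom=n0

DF derivation:
  join n1 pred n0: · stop@n0
  join n1 pred n5: n5→n2→n1 stop@n0
  join n3 pred n0: · stop@n0
  join n3 pred n1: n1 stop@n0
  join n4 pred n0: · stop@n0
  join n4 pred n3: n3 stop@n0
  DF(n0)=∅
  DF(n1)={n1,n3}
  DF(n2)={n1}
  DF(n3)={n4}
  DF(n4)=∅
  DF(n5)={n1}

φ for t: defs {n1}
  DF⁺ = {n1,n3,n4}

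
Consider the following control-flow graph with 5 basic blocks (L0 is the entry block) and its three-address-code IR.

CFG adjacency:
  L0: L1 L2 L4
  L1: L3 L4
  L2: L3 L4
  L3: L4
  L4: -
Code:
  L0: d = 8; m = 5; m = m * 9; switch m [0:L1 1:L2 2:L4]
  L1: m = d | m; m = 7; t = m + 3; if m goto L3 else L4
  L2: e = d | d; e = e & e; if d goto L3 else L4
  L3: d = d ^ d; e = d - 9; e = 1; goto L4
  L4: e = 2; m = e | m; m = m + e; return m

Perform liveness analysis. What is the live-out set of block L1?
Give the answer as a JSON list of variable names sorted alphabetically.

Answer: ["d", "m"]

Analysis:
Per-block:
  L0: {d,m} / ∅
  L1: {m,t} / {d,m}
  L2: {e} / {d}
  L3: {d,e} / {d}
  L4: {e,m} / {m}

Liveness:
  live L0: ∅→{d,m}
  live L1: {d,m}→{d,m}
  live L2: {d,m}→{d,m}
  live L3: {d,m}→{m}
  live L4: {m}→∅

live-out(L1) = ["d", "m"]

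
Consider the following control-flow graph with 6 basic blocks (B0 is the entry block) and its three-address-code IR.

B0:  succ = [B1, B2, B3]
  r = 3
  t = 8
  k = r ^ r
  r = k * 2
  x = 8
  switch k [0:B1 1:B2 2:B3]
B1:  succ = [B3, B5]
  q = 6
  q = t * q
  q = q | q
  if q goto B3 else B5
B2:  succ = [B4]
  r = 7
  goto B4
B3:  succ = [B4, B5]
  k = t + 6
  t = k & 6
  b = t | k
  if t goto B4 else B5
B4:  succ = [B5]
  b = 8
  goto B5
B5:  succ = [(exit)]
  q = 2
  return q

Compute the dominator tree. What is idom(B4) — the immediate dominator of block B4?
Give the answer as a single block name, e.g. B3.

Answer: B0

Working:
idom tree: B1←B0 B2←B0 B3←B0 B4←B0 B5←B0
Join-block Dom:
  B3: preds {B0,B1}: {B0} ∩ {B0,B1} = {B0}; idom=B0
  B4: preds {B2,B3}: {B0,B2} ∩ {B0,B3} = {B0}; idom=B0
  B5: preds {B1,B3,B4}: {B0,B1} ∩ {B0,B3} ∩ {B0,B4} = {B0}; idom=B0

idom(B4) = B0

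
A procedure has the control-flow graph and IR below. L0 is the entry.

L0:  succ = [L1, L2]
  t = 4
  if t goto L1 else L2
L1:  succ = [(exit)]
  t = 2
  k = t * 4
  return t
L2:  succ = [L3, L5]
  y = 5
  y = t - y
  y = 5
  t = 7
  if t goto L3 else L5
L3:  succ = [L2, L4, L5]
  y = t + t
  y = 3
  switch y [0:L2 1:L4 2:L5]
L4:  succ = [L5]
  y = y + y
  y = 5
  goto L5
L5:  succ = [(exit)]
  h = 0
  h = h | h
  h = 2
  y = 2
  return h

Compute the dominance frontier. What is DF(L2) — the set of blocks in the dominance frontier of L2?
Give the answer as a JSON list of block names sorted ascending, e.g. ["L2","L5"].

idom tree: L1←L0 L2←L0 L3←L2 L4←L3 L5←L2
Dom at joins:
  L2: preds {L0,L3}: {L0} ∩ {L0,L2,L3} = {L0}; idom=L0
  L5: preds {L2,L3,L4}: {L0,L2} ∩ {L0,L2,L3} ∩ {L0,L2,L3,L4} = {L0,L2}; idom=L2

DF walk-up:
  join L2 pred L0: · stop@L0
  join L2 pred L3: L3→L2 stop@L0
  join L5 pred L2: · stop@L2
  join L5 pred L3: L3 stop@L2
  join L5 pred L4: L4→L3 stop@L2
  L0 → ∅
  L1 → ∅
  L2 → {L2}
  L3 → {L2,L5}
  L4 → {L5}
  L5 → ∅

DF(L2) = ["L2"]

Answer: ["L2"]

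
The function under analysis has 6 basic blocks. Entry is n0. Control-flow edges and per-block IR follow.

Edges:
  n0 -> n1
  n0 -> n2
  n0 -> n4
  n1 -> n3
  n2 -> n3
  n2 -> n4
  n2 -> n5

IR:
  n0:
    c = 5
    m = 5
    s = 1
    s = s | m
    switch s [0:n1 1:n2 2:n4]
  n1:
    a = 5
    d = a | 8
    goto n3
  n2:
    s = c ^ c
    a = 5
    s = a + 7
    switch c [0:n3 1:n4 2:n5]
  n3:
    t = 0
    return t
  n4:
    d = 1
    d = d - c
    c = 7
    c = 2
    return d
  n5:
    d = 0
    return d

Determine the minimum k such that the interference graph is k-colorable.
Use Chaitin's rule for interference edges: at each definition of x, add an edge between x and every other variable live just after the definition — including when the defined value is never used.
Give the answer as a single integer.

def/use:
  n0: def={c,m,s} ue=∅
  n1: def={a,d} ue=∅
  n2: def={a,s} ue={c}
  n3: def={t} ue=∅
  n4: def={c,d} ue={c}
  n5: def={d} ue=∅

Backward fixpoint:
  live n0: ∅→{c}
  live n1: ∅→∅
  live n2: {c}→{c}
  live n3: ∅→∅
  live n4: {c}→∅
  live n5: ∅→∅

Interference:
  a: {c}
  c: {a,d,m,s}
  d: {c}
  m: {c,s}
  s: {c,m}
  t: ∅

Chromatic number:
  clique {c,m,s} ⇒ need ≥ 3
  3-colouring: R0={c,t}  R1={a,d,m}  R2={s}
  χ = 3

Answer: 3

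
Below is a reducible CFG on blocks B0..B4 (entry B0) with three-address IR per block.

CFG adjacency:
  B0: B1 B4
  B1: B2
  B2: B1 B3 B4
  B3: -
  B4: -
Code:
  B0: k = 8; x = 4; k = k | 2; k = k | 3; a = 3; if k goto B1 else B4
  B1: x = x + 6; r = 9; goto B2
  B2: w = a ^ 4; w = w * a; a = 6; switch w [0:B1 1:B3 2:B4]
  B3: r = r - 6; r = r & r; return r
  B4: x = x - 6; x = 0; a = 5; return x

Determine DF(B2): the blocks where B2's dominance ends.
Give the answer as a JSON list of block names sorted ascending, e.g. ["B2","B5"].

Answer: ["B1", "B4"]

Analysis:
idom tree: B1←B0 B2←B1 B3←B2 B4←B0
Dom∩ at merges:
  B1: preds {B0,B2}: {B0} ∩ {B0,B1,B2} = {B0}; idom=B0
  B4: preds {B0,B2}: {B0} ∩ {B0,B1,B2} = {B0}; idom=B0

Frontier:
  B1←B0: walk · to B0
  B1←B2: walk B2→B1 to B0
  B4←B0: walk · to B0
  B4←B2: walk B2→B1 to B0
  B0: DF=∅
  B1: DF={B1,B4}
  B2: DF={B1,B4}
  B3: DF=∅
  B4: DF=∅

DF(B2) = ["B1", "B4"]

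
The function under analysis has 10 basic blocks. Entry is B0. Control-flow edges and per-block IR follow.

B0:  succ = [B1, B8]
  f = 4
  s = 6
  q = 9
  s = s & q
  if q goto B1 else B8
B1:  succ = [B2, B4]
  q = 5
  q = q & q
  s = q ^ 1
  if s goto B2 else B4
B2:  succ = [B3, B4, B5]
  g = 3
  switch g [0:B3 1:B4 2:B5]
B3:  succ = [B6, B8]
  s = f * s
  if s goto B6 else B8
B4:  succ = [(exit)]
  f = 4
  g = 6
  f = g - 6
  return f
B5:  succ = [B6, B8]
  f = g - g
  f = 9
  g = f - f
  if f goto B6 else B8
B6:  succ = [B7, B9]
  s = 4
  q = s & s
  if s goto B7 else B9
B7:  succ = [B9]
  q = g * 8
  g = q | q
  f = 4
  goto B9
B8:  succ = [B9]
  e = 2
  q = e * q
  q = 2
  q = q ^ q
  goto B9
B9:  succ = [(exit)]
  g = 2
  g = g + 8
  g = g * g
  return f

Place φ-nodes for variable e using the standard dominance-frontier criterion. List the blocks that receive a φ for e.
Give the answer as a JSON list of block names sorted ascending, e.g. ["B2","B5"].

idom tree: B1←B0 B2←B1 B3←B2 B4←B1 B5←B2 B6←B2 B7←B6 B8←B0 B9←B0
Dom at joins:
  B4: preds {B1,B2}: {B0,B1} ∩ {B0,B1,B2} = {B0,B1}; idom=B1
  B6: preds {B3,B5}: {B0,B1,B2,B3} ∩ {B0,B1,B2,B5} = {B0,B1,B2}; idom=B2
  B8: preds {B0,B3,B5}: {B0} ∩ {B0,B1,B2,B3} ∩ {B0,B1,B2,B5} = {B0}; idom=B0
  B9: preds {B6,B7,B8}: {B0,B1,B2,B6} ∩ {B0,B1,B2,B6,B7} ∩ {B0,B8} = {B0}; idom=B0

DF derivation:
  B4←B1: walk · to B1
  B4←B2: walk B2 to B1
  B6←B3: walk B3 to B2
  B6←B5: walk B5 to B2
  B8←B0: walk · to B0
  B8←B3: walk B3→B2→B1 to B0
  B8←B5: walk B5→B2→B1 to B0
  B9←B6: walk B6→B2→B1 to B0
  B9←B7: walk B7→B6→B2→B1 to B0
  B9←B8: walk B8 to B0
  B0 → ∅
  B1 → {B8,B9}
  B2 → {B4,B8,B9}
  B3 → {B6,B8}
  B4 → ∅
  B5 → {B6,B8}
  B6 → {B9}
  B7 → {B9}
  B8 → {B9}
  B9 → ∅

φ for e: defs {B8}
  DF⁺ = {B9}

Answer: ["B9"]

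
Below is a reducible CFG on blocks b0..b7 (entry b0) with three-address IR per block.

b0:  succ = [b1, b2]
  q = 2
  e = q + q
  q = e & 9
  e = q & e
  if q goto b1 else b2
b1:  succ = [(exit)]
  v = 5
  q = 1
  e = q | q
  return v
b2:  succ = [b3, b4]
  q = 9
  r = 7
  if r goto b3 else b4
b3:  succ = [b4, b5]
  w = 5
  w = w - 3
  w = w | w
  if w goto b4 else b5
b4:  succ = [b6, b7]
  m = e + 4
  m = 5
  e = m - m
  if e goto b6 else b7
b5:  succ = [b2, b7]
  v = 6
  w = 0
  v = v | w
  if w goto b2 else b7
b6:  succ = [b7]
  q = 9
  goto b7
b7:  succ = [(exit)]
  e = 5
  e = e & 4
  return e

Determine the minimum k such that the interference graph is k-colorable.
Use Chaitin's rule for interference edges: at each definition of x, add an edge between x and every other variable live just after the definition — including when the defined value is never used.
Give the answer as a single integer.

def/use:
  b0: {e,q} / ∅
  b1: {e,q,v} / ∅
  b2: {q,r} / ∅
  b3: {w} / ∅
  b4: {e,m} / {e}
  b5: {v,w} / ∅
  b6: {q} / ∅
  b7: {e} / ∅

Liveness:
  b0 li=∅ lo={e}
  b1 li=∅ lo=∅
  b2 li={e} lo={e}
  b3 li={e} lo={e}
  b4 li={e} lo=∅
  b5 li={e} lo={e}
  b6 li=∅ lo=∅
  b7 li=∅ lo=∅

Conflict graph:
  e↔{q,r,v,w}
  m↔∅
  q↔{e,v}
  r↔{e}
  v↔{e,q,w}
  w↔{e,v}

Colouring:
  {e,q,v} pairwise interfere (3-clique) ⇒ χ ≥ 3
  3-colouring: R0={e,m}  R1={r,v}  R2={q,w}
  χ = 3

Answer: 3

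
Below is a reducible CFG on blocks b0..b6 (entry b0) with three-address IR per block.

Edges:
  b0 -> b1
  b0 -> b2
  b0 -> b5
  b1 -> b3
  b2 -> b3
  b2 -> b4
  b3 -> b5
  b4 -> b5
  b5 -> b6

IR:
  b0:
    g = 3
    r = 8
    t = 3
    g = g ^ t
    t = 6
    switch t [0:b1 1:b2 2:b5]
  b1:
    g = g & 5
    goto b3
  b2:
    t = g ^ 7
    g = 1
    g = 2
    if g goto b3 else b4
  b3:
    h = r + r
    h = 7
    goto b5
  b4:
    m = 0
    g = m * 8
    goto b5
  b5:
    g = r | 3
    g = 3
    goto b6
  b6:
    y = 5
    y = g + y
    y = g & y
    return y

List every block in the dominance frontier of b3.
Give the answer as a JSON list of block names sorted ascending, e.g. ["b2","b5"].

Answer: ["b5"]

Derivation:
idom tree: b1←b0 b2←b0 b3←b0 b4←b2 b5←b0 b6←b5
Dom at joins:
  b3: preds {b1,b2}: {b0,b1} ∩ {b0,b2} = {b0}; idom=b0
  b5: preds {b0,b3,b4}: {b0} ∩ {b0,b3} ∩ {b0,b2,b4} = {b0}; idom=b0

DF walk-up:
  b3←b1: walk b1 to b0
  b3←b2: walk b2 to b0
  b5←b0: walk · to b0
  b5←b3: walk b3 to b0
  b5←b4: walk b4→b2 to b0
  b0 → ∅
  b1 → {b3}
  b2 → {b3,b5}
  b3 → {b5}
  b4 → {b5}
  b5 → ∅
  b6 → ∅

DF(b3) = ["b5"]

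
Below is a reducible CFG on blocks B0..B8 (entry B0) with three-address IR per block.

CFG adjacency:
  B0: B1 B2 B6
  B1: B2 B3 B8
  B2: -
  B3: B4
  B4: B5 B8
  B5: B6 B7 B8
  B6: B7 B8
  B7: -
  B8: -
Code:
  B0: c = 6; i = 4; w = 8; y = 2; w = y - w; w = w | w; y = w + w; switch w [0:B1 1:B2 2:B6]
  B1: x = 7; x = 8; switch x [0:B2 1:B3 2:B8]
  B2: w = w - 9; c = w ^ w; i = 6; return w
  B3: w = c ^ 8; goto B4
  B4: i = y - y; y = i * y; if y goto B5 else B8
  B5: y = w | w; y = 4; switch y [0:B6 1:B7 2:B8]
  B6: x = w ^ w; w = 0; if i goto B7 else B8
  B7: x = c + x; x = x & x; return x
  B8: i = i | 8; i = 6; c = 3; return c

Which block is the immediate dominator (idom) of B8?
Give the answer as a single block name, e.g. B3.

idom tree: B1←B0 B2←B0 B3←B1 B4←B3 B5←B4 B6←B0 B7←B0 B8←B0
Dom∩ at merges:
  B2: preds {B0,B1}: {B0} ∩ {B0,B1} = {B0}; idom=B0
  B6: preds {B0,B5}: {B0} ∩ {B0,B1,B3,B4,B5} = {B0}; idom=B0
  B7: preds {B5,B6}: {B0,B1,B3,B4,B5} ∩ {B0,B6} = {B0}; idom=B0
  B8: preds {B1,B4,B5,B6}: {B0,B1} ∩ {B0,B1,B3,B4} ∩ {B0,B1,B3,B4,B5} ∩ {B0,B6} = {B0}; idom=B0

idom(B8) = B0

Answer: B0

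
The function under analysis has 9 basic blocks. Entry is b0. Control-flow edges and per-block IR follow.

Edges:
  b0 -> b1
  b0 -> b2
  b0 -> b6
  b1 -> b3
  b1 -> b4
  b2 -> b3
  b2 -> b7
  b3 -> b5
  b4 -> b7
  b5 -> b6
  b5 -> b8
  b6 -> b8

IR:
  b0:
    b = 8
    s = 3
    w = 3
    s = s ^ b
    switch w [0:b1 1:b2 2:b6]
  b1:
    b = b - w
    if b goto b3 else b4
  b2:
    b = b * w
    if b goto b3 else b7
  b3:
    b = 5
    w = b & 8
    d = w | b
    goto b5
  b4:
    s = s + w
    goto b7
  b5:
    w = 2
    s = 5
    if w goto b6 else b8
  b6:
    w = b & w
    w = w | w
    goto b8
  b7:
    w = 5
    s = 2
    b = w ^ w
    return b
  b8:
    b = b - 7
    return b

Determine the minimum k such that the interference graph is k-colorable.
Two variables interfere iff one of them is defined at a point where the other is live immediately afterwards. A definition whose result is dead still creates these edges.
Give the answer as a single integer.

Per-block:
  b0 def {b,s,w} use ∅
  b1 def {b} use {b,w}
  b2 def {b} use {b,w}
  b3 def {b,d,w} use ∅
  b4 def {s} use {s,w}
  b5 def {s,w} use ∅
  b6 def {w} use {b,w}
  b7 def {b,s,w} use ∅
  b8 def {b} use {b}

Liveness:
  b0: in=∅ out={b,s,w}
  b1: in={b,s,w} out={s,w}
  b2: in={b,w} out=∅
  b3: in=∅ out={b}
  b4: in={s,w} out=∅
  b5: in={b} out={b,w}
  b6: in={b,w} out={b}
  b7: in=∅ out=∅
  b8: in={b} out=∅

Conflict graph:
  b: {d,s,w}
  d: {b}
  s: {b,w}
  w: {b,s}

Chromatic number:
  clique {b,s,w} ⇒ need ≥ 3
  3-colouring: c0={b}  c1={d,s}  c2={w}
  χ = 3

Answer: 3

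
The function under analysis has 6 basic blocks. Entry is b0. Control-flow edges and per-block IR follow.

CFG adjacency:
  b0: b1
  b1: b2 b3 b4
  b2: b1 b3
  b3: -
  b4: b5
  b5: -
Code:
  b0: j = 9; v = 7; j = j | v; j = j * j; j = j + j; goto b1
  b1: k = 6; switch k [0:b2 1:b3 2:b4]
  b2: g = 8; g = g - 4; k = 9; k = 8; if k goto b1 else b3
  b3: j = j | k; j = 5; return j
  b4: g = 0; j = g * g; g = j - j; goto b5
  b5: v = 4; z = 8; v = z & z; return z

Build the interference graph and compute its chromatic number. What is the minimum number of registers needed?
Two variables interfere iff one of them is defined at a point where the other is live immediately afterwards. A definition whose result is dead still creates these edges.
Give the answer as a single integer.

def/use:
  b0 def {j,v} use ∅
  b1 def {k} use ∅
  b2 def {g,k} use ∅
  b3 def {j} use {j,k}
  b4 def {g,j} use ∅
  b5 def {v,z} use ∅

Live sets:
  live b0: ∅→{j}
  live b1: {j}→{j,k}
  live b2: {j}→{j,k}
  live b3: {j,k}→∅
  live b4: ∅→∅
  live b5: ∅→∅

Interference:
  g — {j}
  j — {g,k,v}
  k — {j}
  v — {j,z}
  z — {v}

Colouring:
  clique {g,j} ⇒ need ≥ 2
  2-colouring: R0={j,z}  R1={g,k,v}
  χ = 2

Answer: 2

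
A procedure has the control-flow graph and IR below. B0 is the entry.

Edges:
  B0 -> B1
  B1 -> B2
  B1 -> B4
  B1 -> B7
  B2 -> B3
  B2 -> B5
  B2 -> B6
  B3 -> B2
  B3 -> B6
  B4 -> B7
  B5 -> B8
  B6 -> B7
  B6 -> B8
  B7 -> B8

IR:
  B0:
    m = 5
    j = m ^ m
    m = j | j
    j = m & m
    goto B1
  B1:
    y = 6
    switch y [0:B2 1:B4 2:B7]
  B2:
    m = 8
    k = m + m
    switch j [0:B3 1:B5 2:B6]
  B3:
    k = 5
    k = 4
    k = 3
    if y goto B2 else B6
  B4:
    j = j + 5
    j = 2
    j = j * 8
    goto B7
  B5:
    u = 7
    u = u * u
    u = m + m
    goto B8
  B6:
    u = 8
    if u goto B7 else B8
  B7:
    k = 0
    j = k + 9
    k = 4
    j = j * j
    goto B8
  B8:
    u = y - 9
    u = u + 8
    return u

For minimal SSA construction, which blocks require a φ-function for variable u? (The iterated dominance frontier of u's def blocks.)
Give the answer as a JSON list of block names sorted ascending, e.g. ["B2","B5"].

idom tree: B1←B0 B2←B1 B3←B2 B4←B1 B5←B2 B6←B2 B7←B1 B8←B1
Dom at joins:
  B2: preds {B1,B3}: {B0,B1} ∩ {B0,B1,B2,B3} = {B0,B1}; idom=B1
  B6: preds {B2,B3}: {B0,B1,B2} ∩ {B0,B1,B2,B3} = {B0,B1,B2}; idom=B2
  B7: preds {B1,B4,B6}: {B0,B1} ∩ {B0,B1,B4} ∩ {B0,B1,B2,B6} = {B0,B1}; idom=B1
  B8: preds {B5,B6,B7}: {B0,B1,B2,B5} ∩ {B0,B1,B2,B6} ∩ {B0,B1,B7} = {B0,B1}; idom=B1

Frontier:
  B2←B1: walk · to B1
  B2←B3: walk B3→B2 to B1
  B6←B2: walk · to B2
  B6←B3: walk B3 to B2
  B7←B1: walk · to B1
  B7←B4: walk B4 to B1
  B7←B6: walk B6→B2 to B1
  B8←B5: walk B5→B2 to B1
  B8←B6: walk B6→B2 to B1
  B8←B7: walk B7 to B1
  DF(B0)=∅
  DF(B1)=∅
  DF(B2)={B2,B7,B8}
  DF(B3)={B2,B6}
  DF(B4)={B7}
  DF(B5)={B8}
  DF(B6)={B7,B8}
  DF(B7)={B8}
  DF(B8)=∅

φ for u: defs {B5,B6,B8}
  DF⁺ = {B7,B8}

Answer: ["B7", "B8"]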